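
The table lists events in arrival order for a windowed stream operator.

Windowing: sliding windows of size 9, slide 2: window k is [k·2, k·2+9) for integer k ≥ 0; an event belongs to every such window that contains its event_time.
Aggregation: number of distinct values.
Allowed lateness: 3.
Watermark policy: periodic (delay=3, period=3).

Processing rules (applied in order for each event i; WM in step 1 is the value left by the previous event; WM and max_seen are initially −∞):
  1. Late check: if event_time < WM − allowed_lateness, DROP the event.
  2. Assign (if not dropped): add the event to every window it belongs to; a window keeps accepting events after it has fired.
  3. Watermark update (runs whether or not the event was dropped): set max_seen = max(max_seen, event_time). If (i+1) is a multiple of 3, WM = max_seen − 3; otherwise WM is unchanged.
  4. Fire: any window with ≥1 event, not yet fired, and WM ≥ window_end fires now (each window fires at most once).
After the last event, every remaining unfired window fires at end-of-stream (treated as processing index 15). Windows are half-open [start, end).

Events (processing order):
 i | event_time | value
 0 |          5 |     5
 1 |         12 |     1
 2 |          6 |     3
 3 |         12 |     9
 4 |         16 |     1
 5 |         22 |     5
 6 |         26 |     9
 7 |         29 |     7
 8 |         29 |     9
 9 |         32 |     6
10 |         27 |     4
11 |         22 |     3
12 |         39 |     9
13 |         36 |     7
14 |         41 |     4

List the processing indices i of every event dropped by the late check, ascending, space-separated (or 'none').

11

i=0 t=5 v=5: → [4,13),[2,11),[0,9); WM=−∞
i=1 t=12 v=1: → [12,21),[10,19),[8,17),[6,15),[4,13); WM=−∞
i=2 t=6 v=3: → [6,15),[4,13),[2,11),[0,9); WM=9; [0,9) fires=2
i=3 t=12 v=9: → [12,21),[10,19),[8,17),[6,15),[4,13); WM=9
i=4 t=16 v=1: → [16,25),[14,23),[12,21),[10,19),[8,17); WM=9
i=5 t=22 v=5: → [22,31),[20,29),[18,27),[16,25),[14,23); WM=19; [2,11) fires=2 [4,13) fires=4 [6,15) fires=3 [8,17) fires=2 [10,19) fires=2
i=6 t=26 v=9: → [26,35),[24,33),[22,31),[20,29),[18,27); WM=19
i=7 t=29 v=7: → [28,37),[26,35),[24,33),[22,31); WM=19
i=8 t=29 v=9: → [28,37),[26,35),[24,33),[22,31); WM=26; [12,21) fires=2 [14,23) fires=2 [16,25) fires=2
i=9 t=32 v=6: → [32,41),[30,39),[28,37),[26,35),[24,33); WM=26
i=10 t=27 v=4: → [26,35),[24,33),[22,31),[20,29); WM=26
i=11 t=22 v=3: DROP (t<26-3); WM=29; [18,27) fires=2 [20,29) fires=3
i=12 t=39 v=9: → [38,47),[36,45),[34,43),[32,41); WM=29
i=13 t=36 v=7: → [36,45),[34,43),[32,41),[30,39),[28,37); WM=29
i=14 t=41 v=4: → [40,49),[38,47),[36,45),[34,43); WM=38; [22,31) fires=4 [24,33) fires=4 [26,35) fires=4 [28,37) fires=3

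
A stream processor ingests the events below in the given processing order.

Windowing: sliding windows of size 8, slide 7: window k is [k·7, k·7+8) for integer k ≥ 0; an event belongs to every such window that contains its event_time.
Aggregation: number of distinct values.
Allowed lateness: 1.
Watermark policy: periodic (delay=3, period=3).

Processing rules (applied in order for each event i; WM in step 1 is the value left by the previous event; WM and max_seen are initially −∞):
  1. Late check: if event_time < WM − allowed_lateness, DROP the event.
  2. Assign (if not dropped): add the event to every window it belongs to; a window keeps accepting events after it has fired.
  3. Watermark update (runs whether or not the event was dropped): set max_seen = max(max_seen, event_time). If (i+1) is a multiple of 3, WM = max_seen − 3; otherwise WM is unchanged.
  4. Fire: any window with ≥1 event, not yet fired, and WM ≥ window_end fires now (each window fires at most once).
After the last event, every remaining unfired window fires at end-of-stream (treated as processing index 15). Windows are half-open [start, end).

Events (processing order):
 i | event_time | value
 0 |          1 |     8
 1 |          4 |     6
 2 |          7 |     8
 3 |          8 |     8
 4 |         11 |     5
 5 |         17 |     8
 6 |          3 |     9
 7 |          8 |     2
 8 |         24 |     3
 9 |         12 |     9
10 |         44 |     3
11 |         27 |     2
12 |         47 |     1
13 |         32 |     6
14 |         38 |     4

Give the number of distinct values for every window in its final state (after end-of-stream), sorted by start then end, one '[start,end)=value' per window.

[0,8)=2 [7,15)=2 [14,22)=1 [21,29)=2 [42,50)=2

i=0 t=1 v=8: → [0,8); WM=−∞
i=1 t=4 v=6: → [0,8); WM=−∞
i=2 t=7 v=8: → [7,15),[0,8); WM=4
i=3 t=8 v=8: → [7,15); WM=4
i=4 t=11 v=5: → [7,15); WM=4
i=5 t=17 v=8: → [14,22); WM=14; [0,8) fires=2
i=6 t=3 v=9: DROP (t<14-1); WM=14
i=7 t=8 v=2: DROP (t<14-1); WM=14
i=8 t=24 v=3: → [21,29); WM=21; [7,15) fires=2
i=9 t=12 v=9: DROP (t<21-1); WM=21
i=10 t=44 v=3: → [42,50); WM=21
i=11 t=27 v=2: → [21,29); WM=41; [14,22) fires=1 [21,29) fires=2
i=12 t=47 v=1: → [42,50); WM=41
i=13 t=32 v=6: DROP (t<41-1); WM=41
i=14 t=38 v=4: DROP (t<41-1); WM=44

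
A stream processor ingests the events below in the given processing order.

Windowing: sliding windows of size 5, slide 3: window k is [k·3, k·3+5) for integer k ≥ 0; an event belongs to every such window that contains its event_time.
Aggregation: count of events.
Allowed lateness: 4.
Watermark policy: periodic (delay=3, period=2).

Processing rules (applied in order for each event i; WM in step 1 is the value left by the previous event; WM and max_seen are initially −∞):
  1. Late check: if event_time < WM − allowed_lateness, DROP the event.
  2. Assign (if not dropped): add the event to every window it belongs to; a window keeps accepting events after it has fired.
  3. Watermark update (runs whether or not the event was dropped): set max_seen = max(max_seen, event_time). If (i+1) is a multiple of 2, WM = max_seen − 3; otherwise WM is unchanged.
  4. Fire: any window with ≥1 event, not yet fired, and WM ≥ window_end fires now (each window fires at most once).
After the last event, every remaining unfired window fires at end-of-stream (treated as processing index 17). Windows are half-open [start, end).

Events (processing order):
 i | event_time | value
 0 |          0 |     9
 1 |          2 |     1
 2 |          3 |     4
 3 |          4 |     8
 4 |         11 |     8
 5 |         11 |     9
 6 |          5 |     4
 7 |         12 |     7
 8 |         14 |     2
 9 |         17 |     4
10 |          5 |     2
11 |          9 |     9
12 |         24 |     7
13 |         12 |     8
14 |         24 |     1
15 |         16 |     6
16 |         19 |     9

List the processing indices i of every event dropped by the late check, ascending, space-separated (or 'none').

10 11 15

i=0 t=0 v=9: → [0,5); WM=−∞
i=1 t=2 v=1: → [0,5); WM=-1
i=2 t=3 v=4: → [3,8),[0,5); WM=-1
i=3 t=4 v=8: → [3,8),[0,5); WM=1
i=4 t=11 v=8: → [9,14); WM=1
i=5 t=11 v=9: → [9,14); WM=8; [0,5) fires=4 [3,8) fires=2
i=6 t=5 v=4: → [3,8); WM=8
i=7 t=12 v=7: → [12,17),[9,14); WM=9
i=8 t=14 v=2: → [12,17); WM=9
i=9 t=17 v=4: → [15,20); WM=14; [9,14) fires=3
i=10 t=5 v=2: DROP (t<14-4); WM=14
i=11 t=9 v=9: DROP (t<14-4); WM=14
i=12 t=24 v=7: → [24,29),[21,26); WM=14
i=13 t=12 v=8: → [12,17),[9,14); WM=21; [12,17) fires=3 [15,20) fires=1
i=14 t=24 v=1: → [24,29),[21,26); WM=21
i=15 t=16 v=6: DROP (t<21-4); WM=21
i=16 t=19 v=9: → [18,23),[15,20); WM=21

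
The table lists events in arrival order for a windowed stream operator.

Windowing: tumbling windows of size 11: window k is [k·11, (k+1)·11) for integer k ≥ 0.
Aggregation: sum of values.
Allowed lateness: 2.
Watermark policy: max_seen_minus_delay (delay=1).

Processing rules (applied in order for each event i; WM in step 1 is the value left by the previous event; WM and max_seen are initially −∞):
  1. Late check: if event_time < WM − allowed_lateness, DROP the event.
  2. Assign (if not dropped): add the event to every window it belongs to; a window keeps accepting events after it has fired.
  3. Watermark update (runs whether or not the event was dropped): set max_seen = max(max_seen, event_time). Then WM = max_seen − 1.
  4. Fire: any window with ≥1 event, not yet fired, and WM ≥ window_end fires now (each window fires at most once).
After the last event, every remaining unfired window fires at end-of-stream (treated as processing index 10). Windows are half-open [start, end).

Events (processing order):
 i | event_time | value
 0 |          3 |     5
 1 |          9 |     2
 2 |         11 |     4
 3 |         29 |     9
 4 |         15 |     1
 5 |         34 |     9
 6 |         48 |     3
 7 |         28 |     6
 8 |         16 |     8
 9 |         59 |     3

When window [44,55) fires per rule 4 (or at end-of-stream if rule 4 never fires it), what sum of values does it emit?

i=0 t=3 v=5: → [0,11); WM=2
i=1 t=9 v=2: → [0,11); WM=8
i=2 t=11 v=4: → [11,22); WM=10
i=3 t=29 v=9: → [22,33); WM=28; [0,11) fires=7 [11,22) fires=4
i=4 t=15 v=1: DROP (t<28-2); WM=28
i=5 t=34 v=9: → [33,44); WM=33; [22,33) fires=9
i=6 t=48 v=3: → [44,55); WM=47; [33,44) fires=9
i=7 t=28 v=6: DROP (t<47-2); WM=47
i=8 t=16 v=8: DROP (t<47-2); WM=47
i=9 t=59 v=3: → [55,66); WM=58; [44,55) fires=3

3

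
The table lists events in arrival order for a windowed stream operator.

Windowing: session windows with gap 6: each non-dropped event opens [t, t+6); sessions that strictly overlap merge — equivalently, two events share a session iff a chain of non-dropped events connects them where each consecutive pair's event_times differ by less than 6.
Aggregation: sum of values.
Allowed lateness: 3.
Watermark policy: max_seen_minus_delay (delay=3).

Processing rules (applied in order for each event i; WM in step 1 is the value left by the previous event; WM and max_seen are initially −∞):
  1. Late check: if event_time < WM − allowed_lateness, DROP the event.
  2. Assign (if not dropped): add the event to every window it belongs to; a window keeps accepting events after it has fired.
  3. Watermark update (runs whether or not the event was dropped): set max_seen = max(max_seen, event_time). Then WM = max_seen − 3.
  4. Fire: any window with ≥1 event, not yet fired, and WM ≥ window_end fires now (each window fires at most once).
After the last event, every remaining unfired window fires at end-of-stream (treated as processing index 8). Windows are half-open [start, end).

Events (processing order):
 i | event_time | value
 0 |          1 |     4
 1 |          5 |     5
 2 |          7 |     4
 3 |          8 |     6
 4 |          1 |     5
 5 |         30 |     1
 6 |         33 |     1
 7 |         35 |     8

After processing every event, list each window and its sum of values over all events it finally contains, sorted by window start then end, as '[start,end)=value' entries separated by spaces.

i=0 t=1 v=4: → [1,7); WM=-2
i=1 t=5 v=5: → [1,11); WM=2
i=2 t=7 v=4: → [1,13); WM=4
i=3 t=8 v=6: → [1,14); WM=5
i=4 t=1 v=5: DROP (t<5-3); WM=5
i=5 t=30 v=1: → [30,36); WM=27
i=6 t=33 v=1: → [30,39); WM=30
i=7 t=35 v=8: → [30,41); WM=32

[1,14)=19 [30,41)=10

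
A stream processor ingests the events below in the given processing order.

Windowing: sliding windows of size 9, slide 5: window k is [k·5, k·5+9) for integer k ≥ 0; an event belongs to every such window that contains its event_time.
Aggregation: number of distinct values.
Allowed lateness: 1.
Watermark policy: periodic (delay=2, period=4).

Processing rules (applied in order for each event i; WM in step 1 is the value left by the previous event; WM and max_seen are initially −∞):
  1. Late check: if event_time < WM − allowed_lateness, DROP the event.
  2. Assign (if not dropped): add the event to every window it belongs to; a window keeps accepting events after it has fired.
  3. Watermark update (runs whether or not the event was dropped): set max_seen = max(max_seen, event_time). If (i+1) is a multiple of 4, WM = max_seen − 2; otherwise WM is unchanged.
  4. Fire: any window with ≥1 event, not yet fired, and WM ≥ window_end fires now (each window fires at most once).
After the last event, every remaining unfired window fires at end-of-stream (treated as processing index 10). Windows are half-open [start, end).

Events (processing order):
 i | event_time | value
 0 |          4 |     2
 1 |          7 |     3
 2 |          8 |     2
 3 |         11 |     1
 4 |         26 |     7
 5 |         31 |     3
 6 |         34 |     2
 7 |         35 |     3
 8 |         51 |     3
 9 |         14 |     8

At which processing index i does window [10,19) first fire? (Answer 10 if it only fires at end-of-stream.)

7

i=0 t=4 v=2: → [0,9); WM=−∞
i=1 t=7 v=3: → [5,14),[0,9); WM=−∞
i=2 t=8 v=2: → [5,14),[0,9); WM=−∞
i=3 t=11 v=1: → [10,19),[5,14); WM=9; [0,9) fires=2
i=4 t=26 v=7: → [25,34),[20,29); WM=9
i=5 t=31 v=3: → [30,39),[25,34); WM=9
i=6 t=34 v=2: → [30,39); WM=9
i=7 t=35 v=3: → [35,44),[30,39); WM=33; [5,14) fires=3 [10,19) fires=1 [20,29) fires=1
i=8 t=51 v=3: → [50,59),[45,54); WM=33
i=9 t=14 v=8: DROP (t<33-1); WM=33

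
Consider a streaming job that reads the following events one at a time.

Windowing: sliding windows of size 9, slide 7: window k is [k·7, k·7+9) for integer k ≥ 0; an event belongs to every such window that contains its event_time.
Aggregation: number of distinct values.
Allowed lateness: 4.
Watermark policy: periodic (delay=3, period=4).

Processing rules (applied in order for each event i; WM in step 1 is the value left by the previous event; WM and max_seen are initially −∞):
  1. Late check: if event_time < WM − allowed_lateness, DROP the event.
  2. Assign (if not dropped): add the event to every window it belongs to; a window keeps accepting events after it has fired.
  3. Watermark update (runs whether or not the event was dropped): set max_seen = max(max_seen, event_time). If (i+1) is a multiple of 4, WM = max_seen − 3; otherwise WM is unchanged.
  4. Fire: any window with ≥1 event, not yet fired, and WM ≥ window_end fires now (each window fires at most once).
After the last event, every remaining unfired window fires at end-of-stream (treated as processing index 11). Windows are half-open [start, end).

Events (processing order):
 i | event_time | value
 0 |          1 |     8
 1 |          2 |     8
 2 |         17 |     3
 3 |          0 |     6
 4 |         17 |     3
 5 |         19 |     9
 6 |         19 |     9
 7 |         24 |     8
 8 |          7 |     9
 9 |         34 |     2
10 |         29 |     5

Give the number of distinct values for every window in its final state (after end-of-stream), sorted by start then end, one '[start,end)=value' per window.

i=0 t=1 v=8: → [0,9); WM=−∞
i=1 t=2 v=8: → [0,9); WM=−∞
i=2 t=17 v=3: → [14,23); WM=−∞
i=3 t=0 v=6: → [0,9); WM=14; [0,9) fires=2
i=4 t=17 v=3: → [14,23); WM=14
i=5 t=19 v=9: → [14,23); WM=14
i=6 t=19 v=9: → [14,23); WM=14
i=7 t=24 v=8: → [21,30); WM=21
i=8 t=7 v=9: DROP (t<21-4); WM=21
i=9 t=34 v=2: → [28,37); WM=21
i=10 t=29 v=5: → [28,37),[21,30); WM=21

[0,9)=2 [14,23)=2 [21,30)=2 [28,37)=2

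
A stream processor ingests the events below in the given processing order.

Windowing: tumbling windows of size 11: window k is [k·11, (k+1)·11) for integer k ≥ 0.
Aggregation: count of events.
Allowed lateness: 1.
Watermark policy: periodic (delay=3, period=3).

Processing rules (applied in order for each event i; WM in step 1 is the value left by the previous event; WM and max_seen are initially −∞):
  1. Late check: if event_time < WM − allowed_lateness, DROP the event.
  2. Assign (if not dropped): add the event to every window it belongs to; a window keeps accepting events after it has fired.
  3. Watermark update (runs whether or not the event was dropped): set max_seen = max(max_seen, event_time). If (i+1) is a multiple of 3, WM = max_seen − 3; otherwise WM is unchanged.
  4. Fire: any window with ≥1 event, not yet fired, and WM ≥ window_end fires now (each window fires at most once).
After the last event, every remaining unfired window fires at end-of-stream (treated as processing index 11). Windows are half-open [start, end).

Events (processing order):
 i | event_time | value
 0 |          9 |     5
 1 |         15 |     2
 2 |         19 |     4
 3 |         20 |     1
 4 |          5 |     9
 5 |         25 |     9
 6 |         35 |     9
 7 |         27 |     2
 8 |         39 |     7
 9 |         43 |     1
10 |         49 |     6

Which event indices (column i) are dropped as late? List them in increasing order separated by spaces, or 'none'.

4

i=0 t=9 v=5: → [0,11); WM=−∞
i=1 t=15 v=2: → [11,22); WM=−∞
i=2 t=19 v=4: → [11,22); WM=16; [0,11) fires=1
i=3 t=20 v=1: → [11,22); WM=16
i=4 t=5 v=9: DROP (t<16-1); WM=16
i=5 t=25 v=9: → [22,33); WM=22; [11,22) fires=3
i=6 t=35 v=9: → [33,44); WM=22
i=7 t=27 v=2: → [22,33); WM=22
i=8 t=39 v=7: → [33,44); WM=36; [22,33) fires=2
i=9 t=43 v=1: → [33,44); WM=36
i=10 t=49 v=6: → [44,55); WM=36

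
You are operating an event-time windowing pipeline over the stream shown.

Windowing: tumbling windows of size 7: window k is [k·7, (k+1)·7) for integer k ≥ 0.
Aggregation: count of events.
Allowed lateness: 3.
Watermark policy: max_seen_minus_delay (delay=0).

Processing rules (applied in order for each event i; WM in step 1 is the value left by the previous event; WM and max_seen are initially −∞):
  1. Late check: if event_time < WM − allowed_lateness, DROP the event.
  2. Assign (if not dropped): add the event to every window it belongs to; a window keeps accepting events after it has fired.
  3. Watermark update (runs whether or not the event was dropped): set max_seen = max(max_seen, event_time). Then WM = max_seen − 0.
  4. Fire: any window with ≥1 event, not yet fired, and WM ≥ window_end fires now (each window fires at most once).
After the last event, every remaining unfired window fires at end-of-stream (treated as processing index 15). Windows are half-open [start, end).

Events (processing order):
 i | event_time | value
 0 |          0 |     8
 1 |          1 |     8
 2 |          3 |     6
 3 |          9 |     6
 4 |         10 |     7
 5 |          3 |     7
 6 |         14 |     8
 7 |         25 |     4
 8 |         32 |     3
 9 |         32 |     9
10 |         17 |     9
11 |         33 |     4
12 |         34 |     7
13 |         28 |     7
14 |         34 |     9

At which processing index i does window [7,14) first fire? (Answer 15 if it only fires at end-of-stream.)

i=0 t=0 v=8: → [0,7); WM=0
i=1 t=1 v=8: → [0,7); WM=1
i=2 t=3 v=6: → [0,7); WM=3
i=3 t=9 v=6: → [7,14); WM=9; [0,7) fires=3
i=4 t=10 v=7: → [7,14); WM=10
i=5 t=3 v=7: DROP (t<10-3); WM=10
i=6 t=14 v=8: → [14,21); WM=14; [7,14) fires=2
i=7 t=25 v=4: → [21,28); WM=25; [14,21) fires=1
i=8 t=32 v=3: → [28,35); WM=32; [21,28) fires=1
i=9 t=32 v=9: → [28,35); WM=32
i=10 t=17 v=9: DROP (t<32-3); WM=32
i=11 t=33 v=4: → [28,35); WM=33
i=12 t=34 v=7: → [28,35); WM=34
i=13 t=28 v=7: DROP (t<34-3); WM=34
i=14 t=34 v=9: → [28,35); WM=34

6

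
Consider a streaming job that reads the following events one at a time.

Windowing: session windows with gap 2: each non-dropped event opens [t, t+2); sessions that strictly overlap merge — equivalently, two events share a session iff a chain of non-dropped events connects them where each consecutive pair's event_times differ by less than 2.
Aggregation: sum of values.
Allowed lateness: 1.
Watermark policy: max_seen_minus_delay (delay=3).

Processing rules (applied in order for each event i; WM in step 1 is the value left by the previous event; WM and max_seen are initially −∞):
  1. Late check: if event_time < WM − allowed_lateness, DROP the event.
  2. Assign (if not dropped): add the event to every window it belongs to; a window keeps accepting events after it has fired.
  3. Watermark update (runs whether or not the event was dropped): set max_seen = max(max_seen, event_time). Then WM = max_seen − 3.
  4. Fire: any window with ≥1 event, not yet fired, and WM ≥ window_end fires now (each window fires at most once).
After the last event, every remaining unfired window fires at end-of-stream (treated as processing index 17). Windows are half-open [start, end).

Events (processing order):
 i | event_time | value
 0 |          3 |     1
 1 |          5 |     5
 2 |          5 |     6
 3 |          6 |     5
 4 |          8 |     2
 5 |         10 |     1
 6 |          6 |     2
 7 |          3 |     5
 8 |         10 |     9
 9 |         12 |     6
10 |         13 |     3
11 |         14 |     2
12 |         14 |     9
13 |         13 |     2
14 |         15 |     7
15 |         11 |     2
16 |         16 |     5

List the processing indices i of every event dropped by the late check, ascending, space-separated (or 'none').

i=0 t=3 v=1: → [3,5); WM=0
i=1 t=5 v=5: → [5,7); WM=2
i=2 t=5 v=6: → [5,7); WM=2
i=3 t=6 v=5: → [5,8); WM=3
i=4 t=8 v=2: → [8,10); WM=5
i=5 t=10 v=1: → [10,12); WM=7
i=6 t=6 v=2: → [5,8); WM=7
i=7 t=3 v=5: DROP (t<7-1); WM=7
i=8 t=10 v=9: → [10,12); WM=7
i=9 t=12 v=6: → [12,14); WM=9
i=10 t=13 v=3: → [12,15); WM=10
i=11 t=14 v=2: → [12,16); WM=11
i=12 t=14 v=9: → [12,16); WM=11
i=13 t=13 v=2: → [12,16); WM=11
i=14 t=15 v=7: → [12,17); WM=12
i=15 t=11 v=2: → [10,17); WM=12
i=16 t=16 v=5: → [10,18); WM=13

7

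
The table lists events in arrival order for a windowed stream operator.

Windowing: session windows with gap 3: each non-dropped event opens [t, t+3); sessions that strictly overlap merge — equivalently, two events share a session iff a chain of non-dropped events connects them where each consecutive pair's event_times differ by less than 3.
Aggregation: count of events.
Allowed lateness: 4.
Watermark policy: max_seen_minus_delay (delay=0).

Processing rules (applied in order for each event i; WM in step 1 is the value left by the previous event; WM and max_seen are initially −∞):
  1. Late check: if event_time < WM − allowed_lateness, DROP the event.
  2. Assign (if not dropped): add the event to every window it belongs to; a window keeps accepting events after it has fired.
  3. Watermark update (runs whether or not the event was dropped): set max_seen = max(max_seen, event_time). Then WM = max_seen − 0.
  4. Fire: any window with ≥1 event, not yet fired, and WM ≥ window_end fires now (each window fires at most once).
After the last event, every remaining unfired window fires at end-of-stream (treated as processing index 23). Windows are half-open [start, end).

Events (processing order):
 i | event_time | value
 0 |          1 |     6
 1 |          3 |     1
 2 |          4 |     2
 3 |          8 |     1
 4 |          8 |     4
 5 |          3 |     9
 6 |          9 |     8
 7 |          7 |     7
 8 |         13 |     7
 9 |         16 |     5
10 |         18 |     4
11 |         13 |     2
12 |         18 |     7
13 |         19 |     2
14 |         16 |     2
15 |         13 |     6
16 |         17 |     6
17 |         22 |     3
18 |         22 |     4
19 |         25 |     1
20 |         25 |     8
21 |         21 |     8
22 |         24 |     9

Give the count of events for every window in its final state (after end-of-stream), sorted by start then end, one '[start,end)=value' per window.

i=0 t=1 v=6: → [1,4); WM=1
i=1 t=3 v=1: → [1,6); WM=3
i=2 t=4 v=2: → [1,7); WM=4
i=3 t=8 v=1: → [8,11); WM=8
i=4 t=8 v=4: → [8,11); WM=8
i=5 t=3 v=9: DROP (t<8-4); WM=8
i=6 t=9 v=8: → [8,12); WM=9
i=7 t=7 v=7: → [7,12); WM=9
i=8 t=13 v=7: → [13,16); WM=13
i=9 t=16 v=5: → [16,19); WM=16
i=10 t=18 v=4: → [16,21); WM=18
i=11 t=13 v=2: DROP (t<18-4); WM=18
i=12 t=18 v=7: → [16,21); WM=18
i=13 t=19 v=2: → [16,22); WM=19
i=14 t=16 v=2: → [16,22); WM=19
i=15 t=13 v=6: DROP (t<19-4); WM=19
i=16 t=17 v=6: → [16,22); WM=19
i=17 t=22 v=3: → [22,25); WM=22
i=18 t=22 v=4: → [22,25); WM=22
i=19 t=25 v=1: → [25,28); WM=25
i=20 t=25 v=8: → [25,28); WM=25
i=21 t=21 v=8: → [16,25); WM=25
i=22 t=24 v=9: → [16,28); WM=25

[1,7)=3 [7,12)=4 [13,16)=1 [16,28)=12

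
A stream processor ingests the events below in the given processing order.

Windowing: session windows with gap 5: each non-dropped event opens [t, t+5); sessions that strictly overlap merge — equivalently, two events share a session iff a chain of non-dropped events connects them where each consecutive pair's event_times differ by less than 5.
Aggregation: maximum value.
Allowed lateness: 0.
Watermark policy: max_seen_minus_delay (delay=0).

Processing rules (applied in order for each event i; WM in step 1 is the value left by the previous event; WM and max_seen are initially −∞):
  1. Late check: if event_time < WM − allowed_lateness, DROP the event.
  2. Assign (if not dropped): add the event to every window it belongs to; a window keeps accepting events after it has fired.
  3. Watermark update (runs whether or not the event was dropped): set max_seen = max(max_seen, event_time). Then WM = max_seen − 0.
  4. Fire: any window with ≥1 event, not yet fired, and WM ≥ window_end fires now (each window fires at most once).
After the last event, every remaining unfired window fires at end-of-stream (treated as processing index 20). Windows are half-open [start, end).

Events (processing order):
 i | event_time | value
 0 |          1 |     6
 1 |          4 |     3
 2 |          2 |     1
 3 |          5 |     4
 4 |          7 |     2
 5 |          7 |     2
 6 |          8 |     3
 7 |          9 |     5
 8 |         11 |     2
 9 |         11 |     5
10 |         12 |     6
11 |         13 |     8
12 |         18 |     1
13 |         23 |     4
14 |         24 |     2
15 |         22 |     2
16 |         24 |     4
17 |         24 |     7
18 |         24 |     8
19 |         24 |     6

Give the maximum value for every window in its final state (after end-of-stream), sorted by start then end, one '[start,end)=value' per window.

[1,18)=8 [18,23)=1 [23,29)=8

i=0 t=1 v=6: → [1,6); WM=1
i=1 t=4 v=3: → [1,9); WM=4
i=2 t=2 v=1: DROP (t<4-0); WM=4
i=3 t=5 v=4: → [1,10); WM=5
i=4 t=7 v=2: → [1,12); WM=7
i=5 t=7 v=2: → [1,12); WM=7
i=6 t=8 v=3: → [1,13); WM=8
i=7 t=9 v=5: → [1,14); WM=9
i=8 t=11 v=2: → [1,16); WM=11
i=9 t=11 v=5: → [1,16); WM=11
i=10 t=12 v=6: → [1,17); WM=12
i=11 t=13 v=8: → [1,18); WM=13
i=12 t=18 v=1: → [18,23); WM=18
i=13 t=23 v=4: → [23,28); WM=23
i=14 t=24 v=2: → [23,29); WM=24
i=15 t=22 v=2: DROP (t<24-0); WM=24
i=16 t=24 v=4: → [23,29); WM=24
i=17 t=24 v=7: → [23,29); WM=24
i=18 t=24 v=8: → [23,29); WM=24
i=19 t=24 v=6: → [23,29); WM=24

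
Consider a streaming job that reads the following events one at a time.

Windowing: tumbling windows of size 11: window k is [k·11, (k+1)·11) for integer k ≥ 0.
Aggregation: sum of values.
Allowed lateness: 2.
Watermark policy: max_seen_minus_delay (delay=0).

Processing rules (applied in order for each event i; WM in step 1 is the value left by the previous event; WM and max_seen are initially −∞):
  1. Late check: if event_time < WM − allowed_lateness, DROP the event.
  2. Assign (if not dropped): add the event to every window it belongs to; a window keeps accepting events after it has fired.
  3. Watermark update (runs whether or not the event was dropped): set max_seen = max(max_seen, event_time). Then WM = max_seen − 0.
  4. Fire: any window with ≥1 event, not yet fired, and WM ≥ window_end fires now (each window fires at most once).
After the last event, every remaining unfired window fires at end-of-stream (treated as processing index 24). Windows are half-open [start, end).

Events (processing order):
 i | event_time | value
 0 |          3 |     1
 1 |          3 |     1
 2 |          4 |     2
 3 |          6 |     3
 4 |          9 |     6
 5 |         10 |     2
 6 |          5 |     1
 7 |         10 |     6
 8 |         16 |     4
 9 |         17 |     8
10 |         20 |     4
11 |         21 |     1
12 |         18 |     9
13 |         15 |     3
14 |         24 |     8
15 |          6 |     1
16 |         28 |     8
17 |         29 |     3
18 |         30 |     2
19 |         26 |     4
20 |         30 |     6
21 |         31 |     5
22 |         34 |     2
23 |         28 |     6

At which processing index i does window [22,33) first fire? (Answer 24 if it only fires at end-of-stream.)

i=0 t=3 v=1: → [0,11); WM=3
i=1 t=3 v=1: → [0,11); WM=3
i=2 t=4 v=2: → [0,11); WM=4
i=3 t=6 v=3: → [0,11); WM=6
i=4 t=9 v=6: → [0,11); WM=9
i=5 t=10 v=2: → [0,11); WM=10
i=6 t=5 v=1: DROP (t<10-2); WM=10
i=7 t=10 v=6: → [0,11); WM=10
i=8 t=16 v=4: → [11,22); WM=16; [0,11) fires=21
i=9 t=17 v=8: → [11,22); WM=17
i=10 t=20 v=4: → [11,22); WM=20
i=11 t=21 v=1: → [11,22); WM=21
i=12 t=18 v=9: DROP (t<21-2); WM=21
i=13 t=15 v=3: DROP (t<21-2); WM=21
i=14 t=24 v=8: → [22,33); WM=24; [11,22) fires=17
i=15 t=6 v=1: DROP (t<24-2); WM=24
i=16 t=28 v=8: → [22,33); WM=28
i=17 t=29 v=3: → [22,33); WM=29
i=18 t=30 v=2: → [22,33); WM=30
i=19 t=26 v=4: DROP (t<30-2); WM=30
i=20 t=30 v=6: → [22,33); WM=30
i=21 t=31 v=5: → [22,33); WM=31
i=22 t=34 v=2: → [33,44); WM=34; [22,33) fires=32
i=23 t=28 v=6: DROP (t<34-2); WM=34

22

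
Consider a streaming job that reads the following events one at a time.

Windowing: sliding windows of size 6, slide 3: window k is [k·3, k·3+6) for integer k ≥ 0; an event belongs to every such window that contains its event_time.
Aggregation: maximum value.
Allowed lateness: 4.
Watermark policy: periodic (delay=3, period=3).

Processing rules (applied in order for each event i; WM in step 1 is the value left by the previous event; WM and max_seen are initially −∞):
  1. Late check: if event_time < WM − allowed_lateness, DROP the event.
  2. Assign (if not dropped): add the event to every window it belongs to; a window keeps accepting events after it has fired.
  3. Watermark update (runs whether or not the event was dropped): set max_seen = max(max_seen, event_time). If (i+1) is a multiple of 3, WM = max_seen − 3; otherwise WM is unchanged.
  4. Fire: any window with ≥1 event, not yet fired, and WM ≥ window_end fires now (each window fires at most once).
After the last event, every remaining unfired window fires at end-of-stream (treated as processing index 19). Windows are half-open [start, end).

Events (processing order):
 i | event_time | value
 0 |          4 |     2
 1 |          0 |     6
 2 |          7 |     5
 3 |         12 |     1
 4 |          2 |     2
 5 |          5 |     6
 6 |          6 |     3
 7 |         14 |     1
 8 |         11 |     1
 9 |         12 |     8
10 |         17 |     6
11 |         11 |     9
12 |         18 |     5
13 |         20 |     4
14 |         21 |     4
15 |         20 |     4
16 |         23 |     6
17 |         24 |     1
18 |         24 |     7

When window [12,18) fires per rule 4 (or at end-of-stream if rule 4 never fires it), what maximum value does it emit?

i=0 t=4 v=2: → [3,9),[0,6); WM=−∞
i=1 t=0 v=6: → [0,6); WM=−∞
i=2 t=7 v=5: → [6,12),[3,9); WM=4
i=3 t=12 v=1: → [12,18),[9,15); WM=4
i=4 t=2 v=2: → [0,6); WM=4
i=5 t=5 v=6: → [3,9),[0,6); WM=9; [0,6) fires=6 [3,9) fires=6
i=6 t=6 v=3: → [6,12),[3,9); WM=9
i=7 t=14 v=1: → [12,18),[9,15); WM=9
i=8 t=11 v=1: → [9,15),[6,12); WM=11
i=9 t=12 v=8: → [12,18),[9,15); WM=11
i=10 t=17 v=6: → [15,21),[12,18); WM=11
i=11 t=11 v=9: → [9,15),[6,12); WM=14; [6,12) fires=9
i=12 t=18 v=5: → [18,24),[15,21); WM=14
i=13 t=20 v=4: → [18,24),[15,21); WM=14
i=14 t=21 v=4: → [21,27),[18,24); WM=18; [9,15) fires=9 [12,18) fires=8
i=15 t=20 v=4: → [18,24),[15,21); WM=18
i=16 t=23 v=6: → [21,27),[18,24); WM=18
i=17 t=24 v=1: → [24,30),[21,27); WM=21; [15,21) fires=6
i=18 t=24 v=7: → [24,30),[21,27); WM=21

8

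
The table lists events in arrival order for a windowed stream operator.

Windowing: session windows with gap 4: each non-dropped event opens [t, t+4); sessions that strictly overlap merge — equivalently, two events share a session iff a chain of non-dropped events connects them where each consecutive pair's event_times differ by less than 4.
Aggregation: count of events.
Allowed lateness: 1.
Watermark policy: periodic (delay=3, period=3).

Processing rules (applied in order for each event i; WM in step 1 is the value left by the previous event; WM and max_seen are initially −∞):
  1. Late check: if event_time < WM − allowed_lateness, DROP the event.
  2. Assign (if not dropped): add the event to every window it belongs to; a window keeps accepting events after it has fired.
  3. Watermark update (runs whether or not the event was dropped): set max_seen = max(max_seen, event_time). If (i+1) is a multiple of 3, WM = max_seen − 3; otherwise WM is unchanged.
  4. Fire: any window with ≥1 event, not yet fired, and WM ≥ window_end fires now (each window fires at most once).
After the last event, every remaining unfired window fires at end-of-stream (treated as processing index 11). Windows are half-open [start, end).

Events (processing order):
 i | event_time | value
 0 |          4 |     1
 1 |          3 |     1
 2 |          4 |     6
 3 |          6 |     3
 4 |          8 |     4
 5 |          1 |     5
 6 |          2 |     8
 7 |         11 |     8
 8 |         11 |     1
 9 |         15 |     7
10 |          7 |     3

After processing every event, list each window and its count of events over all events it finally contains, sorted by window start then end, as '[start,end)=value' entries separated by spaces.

i=0 t=4 v=1: → [4,8); WM=−∞
i=1 t=3 v=1: → [3,8); WM=−∞
i=2 t=4 v=6: → [3,8); WM=1
i=3 t=6 v=3: → [3,10); WM=1
i=4 t=8 v=4: → [3,12); WM=1
i=5 t=1 v=5: → [1,12); WM=5
i=6 t=2 v=8: DROP (t<5-1); WM=5
i=7 t=11 v=8: → [1,15); WM=5
i=8 t=11 v=1: → [1,15); WM=8
i=9 t=15 v=7: → [15,19); WM=8
i=10 t=7 v=3: → [1,15); WM=8

[1,15)=9 [15,19)=1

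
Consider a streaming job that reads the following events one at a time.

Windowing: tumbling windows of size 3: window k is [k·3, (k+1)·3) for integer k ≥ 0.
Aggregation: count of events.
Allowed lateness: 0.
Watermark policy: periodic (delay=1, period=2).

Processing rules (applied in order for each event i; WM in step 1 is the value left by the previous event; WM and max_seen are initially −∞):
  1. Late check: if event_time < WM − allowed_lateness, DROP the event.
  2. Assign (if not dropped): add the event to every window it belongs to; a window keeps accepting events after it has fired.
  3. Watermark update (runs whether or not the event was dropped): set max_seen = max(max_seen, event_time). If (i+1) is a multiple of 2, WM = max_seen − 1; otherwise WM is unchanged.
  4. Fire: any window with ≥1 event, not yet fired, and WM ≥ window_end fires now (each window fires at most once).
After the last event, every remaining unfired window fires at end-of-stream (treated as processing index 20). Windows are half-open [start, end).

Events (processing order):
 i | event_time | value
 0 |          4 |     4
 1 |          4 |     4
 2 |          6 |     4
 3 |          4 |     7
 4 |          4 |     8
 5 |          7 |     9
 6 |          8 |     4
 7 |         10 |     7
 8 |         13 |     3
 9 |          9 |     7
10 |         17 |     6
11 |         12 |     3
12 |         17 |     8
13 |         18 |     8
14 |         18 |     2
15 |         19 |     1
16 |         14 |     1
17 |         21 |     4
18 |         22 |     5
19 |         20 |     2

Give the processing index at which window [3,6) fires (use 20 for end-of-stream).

5

i=0 t=4 v=4: → [3,6); WM=−∞
i=1 t=4 v=4: → [3,6); WM=3
i=2 t=6 v=4: → [6,9); WM=3
i=3 t=4 v=7: → [3,6); WM=5
i=4 t=4 v=8: DROP (t<5-0); WM=5
i=5 t=7 v=9: → [6,9); WM=6; [3,6) fires=3
i=6 t=8 v=4: → [6,9); WM=6
i=7 t=10 v=7: → [9,12); WM=9; [6,9) fires=3
i=8 t=13 v=3: → [12,15); WM=9
i=9 t=9 v=7: → [9,12); WM=12; [9,12) fires=2
i=10 t=17 v=6: → [15,18); WM=12
i=11 t=12 v=3: → [12,15); WM=16; [12,15) fires=2
i=12 t=17 v=8: → [15,18); WM=16
i=13 t=18 v=8: → [18,21); WM=17
i=14 t=18 v=2: → [18,21); WM=17
i=15 t=19 v=1: → [18,21); WM=18; [15,18) fires=2
i=16 t=14 v=1: DROP (t<18-0); WM=18
i=17 t=21 v=4: → [21,24); WM=20
i=18 t=22 v=5: → [21,24); WM=20
i=19 t=20 v=2: → [18,21); WM=21; [18,21) fires=4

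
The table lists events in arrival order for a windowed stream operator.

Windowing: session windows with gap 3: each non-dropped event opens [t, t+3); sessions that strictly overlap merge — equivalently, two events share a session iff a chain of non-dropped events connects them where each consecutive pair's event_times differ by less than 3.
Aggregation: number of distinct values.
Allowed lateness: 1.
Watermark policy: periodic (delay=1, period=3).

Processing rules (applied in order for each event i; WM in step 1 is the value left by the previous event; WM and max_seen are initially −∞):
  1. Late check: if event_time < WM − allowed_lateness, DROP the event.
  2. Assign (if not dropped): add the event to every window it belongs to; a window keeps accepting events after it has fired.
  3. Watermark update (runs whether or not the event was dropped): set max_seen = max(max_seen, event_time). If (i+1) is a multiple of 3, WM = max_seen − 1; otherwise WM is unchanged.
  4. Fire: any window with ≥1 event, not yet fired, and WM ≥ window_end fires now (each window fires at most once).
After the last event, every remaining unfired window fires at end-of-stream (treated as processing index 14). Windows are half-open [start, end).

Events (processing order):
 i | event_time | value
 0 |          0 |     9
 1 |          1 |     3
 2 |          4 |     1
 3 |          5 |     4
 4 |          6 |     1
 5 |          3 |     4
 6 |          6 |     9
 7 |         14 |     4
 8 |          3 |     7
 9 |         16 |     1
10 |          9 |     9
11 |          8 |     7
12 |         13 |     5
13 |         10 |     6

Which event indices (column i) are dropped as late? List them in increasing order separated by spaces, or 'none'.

i=0 t=0 v=9: → [0,3); WM=−∞
i=1 t=1 v=3: → [0,4); WM=−∞
i=2 t=4 v=1: → [4,7); WM=3
i=3 t=5 v=4: → [4,8); WM=3
i=4 t=6 v=1: → [4,9); WM=3
i=5 t=3 v=4: → [0,9); WM=5
i=6 t=6 v=9: → [0,9); WM=5
i=7 t=14 v=4: → [14,17); WM=5
i=8 t=3 v=7: DROP (t<5-1); WM=13
i=9 t=16 v=1: → [14,19); WM=13
i=10 t=9 v=9: DROP (t<13-1); WM=13
i=11 t=8 v=7: DROP (t<13-1); WM=15
i=12 t=13 v=5: DROP (t<15-1); WM=15
i=13 t=10 v=6: DROP (t<15-1); WM=15

8 10 11 12 13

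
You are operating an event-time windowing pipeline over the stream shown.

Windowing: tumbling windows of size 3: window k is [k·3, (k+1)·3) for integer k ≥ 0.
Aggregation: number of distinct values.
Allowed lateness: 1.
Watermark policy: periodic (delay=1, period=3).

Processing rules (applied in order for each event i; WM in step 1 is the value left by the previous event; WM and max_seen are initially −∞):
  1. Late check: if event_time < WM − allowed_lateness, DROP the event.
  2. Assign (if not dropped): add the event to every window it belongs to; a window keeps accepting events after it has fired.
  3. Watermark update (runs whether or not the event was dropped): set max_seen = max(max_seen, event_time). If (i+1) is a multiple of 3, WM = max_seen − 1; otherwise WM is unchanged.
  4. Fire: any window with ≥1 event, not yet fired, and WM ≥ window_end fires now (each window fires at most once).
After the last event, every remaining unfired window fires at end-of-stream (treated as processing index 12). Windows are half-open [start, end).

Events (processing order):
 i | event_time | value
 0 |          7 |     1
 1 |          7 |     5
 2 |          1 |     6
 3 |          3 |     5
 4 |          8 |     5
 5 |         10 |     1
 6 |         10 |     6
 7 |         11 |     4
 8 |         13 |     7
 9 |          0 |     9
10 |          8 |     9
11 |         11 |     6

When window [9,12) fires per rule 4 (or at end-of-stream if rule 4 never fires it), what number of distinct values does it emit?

i=0 t=7 v=1: → [6,9); WM=−∞
i=1 t=7 v=5: → [6,9); WM=−∞
i=2 t=1 v=6: → [0,3); WM=6; [0,3) fires=1
i=3 t=3 v=5: DROP (t<6-1); WM=6
i=4 t=8 v=5: → [6,9); WM=6
i=5 t=10 v=1: → [9,12); WM=9; [6,9) fires=2
i=6 t=10 v=6: → [9,12); WM=9
i=7 t=11 v=4: → [9,12); WM=9
i=8 t=13 v=7: → [12,15); WM=12; [9,12) fires=3
i=9 t=0 v=9: DROP (t<12-1); WM=12
i=10 t=8 v=9: DROP (t<12-1); WM=12
i=11 t=11 v=6: → [9,12); WM=12

3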